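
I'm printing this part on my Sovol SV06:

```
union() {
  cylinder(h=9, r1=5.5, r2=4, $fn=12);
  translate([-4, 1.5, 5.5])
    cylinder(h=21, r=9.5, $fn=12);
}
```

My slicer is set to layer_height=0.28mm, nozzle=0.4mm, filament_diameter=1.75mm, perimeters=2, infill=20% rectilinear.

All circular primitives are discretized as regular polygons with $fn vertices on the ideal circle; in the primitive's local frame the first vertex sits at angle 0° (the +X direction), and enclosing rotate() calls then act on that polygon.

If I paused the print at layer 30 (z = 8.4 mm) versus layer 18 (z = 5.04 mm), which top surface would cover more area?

Layer 30 (z = 8.4): the cone: at t=0.933 of its height the radius interpolates to r₁+(r₂−r₁)t = 4.100, giving a regular 12-gon of that circumradius (area = (12/2)·4.100²·sin(360°/12) = 50.43 mm²); the cylinder at (-4, 1.5): section is a regular 12-gon, circumradius r=9.5 (area = (12/2)·9.500²·sin(360°/12) = 270.75 mm²); Taking the union: the cone lies entirely inside the r=9.5 cylinder at (-4, 1.5), so the union is just the r=9.5 cylinder at (-4, 1.5) — area = 270.75 mm². So its area = 270.75 mm². Layer 18 (z = 5.04): the cone contributes a regular 12-gon of circumradius 4.660 (interpolated between r1=5.5 and r2=4 at t=0.560) (area = (12/2)·4.660²·sin(360°/12) = 65.15 mm²); the cylinder at (-4, 1.5) is absent (z outside [5.5, 26.5]); Combining (union): only the cone is present, so the union is just that shape — area = 65.15 mm². So its area = 65.15 mm². Layer 30 is larger (270.75 vs 65.15 mm²).

layer 30 (z = 8.4 mm)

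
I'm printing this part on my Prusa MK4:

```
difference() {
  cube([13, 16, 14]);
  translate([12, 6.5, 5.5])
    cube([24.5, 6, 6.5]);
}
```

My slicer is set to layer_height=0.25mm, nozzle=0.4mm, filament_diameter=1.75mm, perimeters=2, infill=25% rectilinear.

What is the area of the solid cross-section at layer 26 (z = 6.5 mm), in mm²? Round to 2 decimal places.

202.00 mm²

At z = 6.5 mm: the cube (footprint 13×16) is included at this height (area 208.00 mm²); the cube at (12, 6.5) (footprint 24.5×6) is included at this height (area 147.00 mm²); Subtracting the remaining from the first: starting from the 13×16 cube (208.00 mm²), the 24.5×6 cube at (12, 6.5) partially overlaps it — only the 6.00 mm² overlap (of its 147.00 mm²) is removed, clipping the outline — area = 202.00 mm². Overall, the cross-section is a single solid region. Net area = 202.00 mm².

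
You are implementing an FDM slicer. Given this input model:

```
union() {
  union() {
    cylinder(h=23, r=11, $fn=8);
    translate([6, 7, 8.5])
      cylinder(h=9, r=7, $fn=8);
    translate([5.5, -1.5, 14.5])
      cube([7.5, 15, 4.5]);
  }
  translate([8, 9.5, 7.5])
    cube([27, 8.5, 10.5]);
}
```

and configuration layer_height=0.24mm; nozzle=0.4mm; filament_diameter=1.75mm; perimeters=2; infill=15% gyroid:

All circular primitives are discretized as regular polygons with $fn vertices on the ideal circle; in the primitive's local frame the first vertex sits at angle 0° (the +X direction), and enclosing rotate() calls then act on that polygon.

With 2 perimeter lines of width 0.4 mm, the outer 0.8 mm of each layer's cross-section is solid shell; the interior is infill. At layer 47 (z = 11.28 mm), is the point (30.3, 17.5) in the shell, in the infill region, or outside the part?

shell

At z = 11.28 mm: the cylinder: section is a regular 8-gon, circumradius r=11; the cylinder at (6, 7): section is a regular 8-gon, circumradius r=7; the cube at (5.5, -1.5) does not reach this height (z outside [14.5, 19]); Combining (union): the regions partially overlap (shared area 74.55 mm²), so overlapping operands fuse into one piece — 1 connected region; the cube at (8, 9.5) (footprint 27×8.5) is included at this height; Merging all regions: the regions partially overlap (shared area 10.27 mm²), so overlapping operands fuse into one piece — 1 connected region. Overall, the cross-section is a single solid region. The nearest boundary edge runs (8.00, 18.00)→(35.00, 18.00); distance from the point to it = 0.50 mm. The point is inside the cross-section, 0.50 mm from the nearest boundary — within the 0.8 mm shell band (2 × 0.4).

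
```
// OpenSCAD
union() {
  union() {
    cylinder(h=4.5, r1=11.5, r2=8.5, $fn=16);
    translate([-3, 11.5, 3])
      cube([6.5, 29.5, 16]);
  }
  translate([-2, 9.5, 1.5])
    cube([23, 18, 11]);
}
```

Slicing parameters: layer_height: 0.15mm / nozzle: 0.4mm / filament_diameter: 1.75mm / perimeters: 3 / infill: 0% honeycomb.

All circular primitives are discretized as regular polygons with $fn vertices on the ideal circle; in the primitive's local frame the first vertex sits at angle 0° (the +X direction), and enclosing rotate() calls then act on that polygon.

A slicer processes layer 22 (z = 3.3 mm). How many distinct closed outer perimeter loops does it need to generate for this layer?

2

At z = 3.3 mm: the cone: at t=0.733 of its height the radius interpolates to r₁+(r₂−r₁)t = 9.300, giving a regular 16-gon of that circumradius; the 6.5×29.5 cube at (-3, 11.5) contributes its full rectangle; Combining (union): the 2 present regions are separate (no shared area or edge), so areas and boundary lengths simply add and each stays a separate island — 2 connected regions; the 23×18 cube at (-2, 9.5) contributes its full rectangle; Taking the union: the regions partially overlap (shared area 88.00 mm²), so overlapping operands fuse into one piece — 2 connected regions. The result has 2 disconnected regions.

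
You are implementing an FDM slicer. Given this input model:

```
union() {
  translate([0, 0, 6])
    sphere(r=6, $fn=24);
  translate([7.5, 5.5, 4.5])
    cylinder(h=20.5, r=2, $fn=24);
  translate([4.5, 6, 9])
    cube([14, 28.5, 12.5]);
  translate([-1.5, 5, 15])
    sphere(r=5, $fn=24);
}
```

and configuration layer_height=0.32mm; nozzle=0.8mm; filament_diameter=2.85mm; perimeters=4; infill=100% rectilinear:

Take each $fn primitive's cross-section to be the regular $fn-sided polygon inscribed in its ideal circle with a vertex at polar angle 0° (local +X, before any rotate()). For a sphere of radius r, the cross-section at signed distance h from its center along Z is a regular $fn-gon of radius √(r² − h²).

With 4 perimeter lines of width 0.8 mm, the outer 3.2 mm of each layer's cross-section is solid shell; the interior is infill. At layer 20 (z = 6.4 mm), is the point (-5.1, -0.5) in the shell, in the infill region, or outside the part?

At z = 6.4 mm: the sphere: section is a regular 24-gon, circumradius = √(r²−h²) = √(6²−0.4²) = 5.987; the r=2 cylinder at (7.5, 5.5) contributes a regular 24-gon of circumradius 2; the cube at (4.5, 6) is absent (z outside [9, 21.5]); the sphere at (-1.5, 5) does not reach this height (|z−center|=8.600 > r=5); Combining (union): the 2 present regions are separate (no shared area or edge), so areas and boundary lengths simply add and each stays a separate island — 2 connected regions. Overall, the cross-section has 2 separate islands. The nearest boundary edge runs (-5.78, -1.55)→(-5.99, 0.00); distance from the point to it = 0.81 mm. (Shell/infill is judged within the island containing the point — the largest one.) The point is inside the cross-section, 0.81 mm from the nearest boundary — within the 3.2 mm shell band (4 × 0.8).

shell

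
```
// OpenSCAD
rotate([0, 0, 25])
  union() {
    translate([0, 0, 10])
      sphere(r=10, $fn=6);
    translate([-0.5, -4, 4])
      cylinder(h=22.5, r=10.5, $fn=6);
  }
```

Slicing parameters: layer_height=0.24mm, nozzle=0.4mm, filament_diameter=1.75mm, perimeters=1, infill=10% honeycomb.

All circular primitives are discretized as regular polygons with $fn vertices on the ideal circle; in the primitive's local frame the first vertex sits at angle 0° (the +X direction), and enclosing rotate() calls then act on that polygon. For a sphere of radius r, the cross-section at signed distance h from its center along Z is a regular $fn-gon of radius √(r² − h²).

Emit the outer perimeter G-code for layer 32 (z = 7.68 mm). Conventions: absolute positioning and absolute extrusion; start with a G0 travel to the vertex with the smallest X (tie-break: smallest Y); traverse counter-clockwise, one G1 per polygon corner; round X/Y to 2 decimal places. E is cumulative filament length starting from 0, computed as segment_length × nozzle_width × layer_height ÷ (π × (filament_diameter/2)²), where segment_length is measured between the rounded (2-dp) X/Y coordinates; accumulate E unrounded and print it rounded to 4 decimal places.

At z = 7.68 mm: the r=10 sphere slices to a regular 6-gon of circumradius 9.727 (√(r²−h²) with h=2.32 from center); the r=10.5 cylinder at (-0.5, -4) gives a regular 6-gon of circumradius 10.5 (constant along its height); Combining (union): the regions partially overlap (shared area 189.11 mm²), so overlapping operands fuse into one piece — 1 connected region; (rotated 25° about Z; rotation is an isometry so areas/perimeters/island counts are preserved). The outline is a single polygon with 10 vertices. Extrusion per mm of travel: 0.4 × 0.24 / (π × 0.875²) = 0.039912. Accumulating E over each segment gives final E = 2.7908.

G0 X-8.82 Y-4.11 Z7.68
G1 X-7.97 Y-4.71 E0.0415
G1 X-8.28 Y-8.27 E0.1842
G1 X0.32 Y-14.30 E0.6034
G1 X9.84 Y-9.86 E1.0226
G1 X10.75 Y0.60 E1.4417
G1 X8.64 Y2.08 E1.5445
G1 X8.82 Y4.11 E1.6259
G1 X0.85 Y9.69 E2.0142
G1 X-7.97 Y5.58 E2.4026
G1 X-8.82 Y-4.11 E2.7908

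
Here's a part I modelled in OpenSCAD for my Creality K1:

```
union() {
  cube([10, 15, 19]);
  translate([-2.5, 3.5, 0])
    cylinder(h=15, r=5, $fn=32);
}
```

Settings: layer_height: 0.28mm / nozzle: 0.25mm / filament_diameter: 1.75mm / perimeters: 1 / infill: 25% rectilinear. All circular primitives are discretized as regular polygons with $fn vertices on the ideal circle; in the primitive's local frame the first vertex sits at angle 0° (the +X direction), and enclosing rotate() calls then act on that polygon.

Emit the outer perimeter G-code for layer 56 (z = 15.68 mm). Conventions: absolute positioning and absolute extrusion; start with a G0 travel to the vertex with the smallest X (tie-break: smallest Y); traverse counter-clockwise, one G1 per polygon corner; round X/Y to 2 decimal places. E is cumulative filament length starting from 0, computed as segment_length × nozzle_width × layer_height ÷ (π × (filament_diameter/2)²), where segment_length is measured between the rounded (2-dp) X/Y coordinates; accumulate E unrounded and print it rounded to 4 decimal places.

G0 X0.00 Y0.00 Z15.68
G1 X10.00 Y0.00 E0.2910
G1 X10.00 Y15.00 E0.7276
G1 X0.00 Y15.00 E1.0186
G1 X0.00 Y0.00 E1.4551

At z = 15.68 mm: the cube is present — its section is the full 10×15 rectangle; the cylinder at (-2.5, 3.5) does not reach this height (z outside [0, 15]); Taking the union: only the 10×15 cube is present, so the union is just that shape — 1 connected region. The outline is a single polygon with 4 vertices. Extrusion per mm of travel: 0.25 × 0.28 / (π × 0.875²) = 0.029103. Accumulating E over each segment gives final E = 1.4551.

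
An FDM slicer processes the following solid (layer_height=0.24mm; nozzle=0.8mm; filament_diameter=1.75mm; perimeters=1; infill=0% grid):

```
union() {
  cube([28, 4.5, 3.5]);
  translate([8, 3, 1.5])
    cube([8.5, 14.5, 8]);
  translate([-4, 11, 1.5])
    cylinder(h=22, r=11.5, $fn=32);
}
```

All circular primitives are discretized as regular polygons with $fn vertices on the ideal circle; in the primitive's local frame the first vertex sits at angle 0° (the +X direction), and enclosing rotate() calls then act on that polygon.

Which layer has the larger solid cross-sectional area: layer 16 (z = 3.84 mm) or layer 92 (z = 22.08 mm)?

layer 16 (z = 3.84 mm)

Layer 16 (z = 3.84): the cube is not intersected at this z (z outside [0, 3.5]); the 8.5×14.5 cube at (8, 3) contributes its full rectangle (area 123.25 mm²); the cylinder at (-4, 11): section is a regular 32-gon, circumradius r=11.5 (area = (32/2)·11.500²·sin(360°/32) = 412.81 mm²); Combining (union): the 2 present regions are separate (no shared area or edge), so areas and boundary lengths simply add and each stays a separate island — area = 536.06 mm². So its area = 536.06 mm². Layer 92 (z = 22.08): the cube does not reach this height (z outside [0, 3.5]); the cube at (8, 3) does not reach this height (z outside [1.5, 9.5]); the cylinder at (-4, 11): section is a regular 32-gon, circumradius r=11.5 (area = (32/2)·11.500²·sin(360°/32) = 412.81 mm²); Merging all regions: only the r=11.5 cylinder at (-4, 11) is present, so the union is just that shape — area = 412.81 mm². So its area = 412.81 mm². Layer 16 is larger (536.06 vs 412.81 mm²).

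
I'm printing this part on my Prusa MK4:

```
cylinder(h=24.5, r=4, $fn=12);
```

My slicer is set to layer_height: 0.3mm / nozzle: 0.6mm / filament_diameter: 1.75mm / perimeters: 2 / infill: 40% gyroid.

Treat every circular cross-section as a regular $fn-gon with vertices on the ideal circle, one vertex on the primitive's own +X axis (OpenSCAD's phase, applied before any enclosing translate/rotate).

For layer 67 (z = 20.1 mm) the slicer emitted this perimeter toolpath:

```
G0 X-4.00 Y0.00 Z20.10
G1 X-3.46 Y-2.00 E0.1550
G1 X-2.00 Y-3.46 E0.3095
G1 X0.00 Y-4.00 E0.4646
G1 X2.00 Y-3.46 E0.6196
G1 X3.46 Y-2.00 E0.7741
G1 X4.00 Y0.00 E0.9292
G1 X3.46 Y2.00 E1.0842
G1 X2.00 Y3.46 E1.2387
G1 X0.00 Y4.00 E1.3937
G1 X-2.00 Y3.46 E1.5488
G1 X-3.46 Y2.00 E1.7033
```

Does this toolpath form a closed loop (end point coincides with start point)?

Start point (G0): (-4.00, 0.00). End point (last G1): the path does not return to the start — open.

no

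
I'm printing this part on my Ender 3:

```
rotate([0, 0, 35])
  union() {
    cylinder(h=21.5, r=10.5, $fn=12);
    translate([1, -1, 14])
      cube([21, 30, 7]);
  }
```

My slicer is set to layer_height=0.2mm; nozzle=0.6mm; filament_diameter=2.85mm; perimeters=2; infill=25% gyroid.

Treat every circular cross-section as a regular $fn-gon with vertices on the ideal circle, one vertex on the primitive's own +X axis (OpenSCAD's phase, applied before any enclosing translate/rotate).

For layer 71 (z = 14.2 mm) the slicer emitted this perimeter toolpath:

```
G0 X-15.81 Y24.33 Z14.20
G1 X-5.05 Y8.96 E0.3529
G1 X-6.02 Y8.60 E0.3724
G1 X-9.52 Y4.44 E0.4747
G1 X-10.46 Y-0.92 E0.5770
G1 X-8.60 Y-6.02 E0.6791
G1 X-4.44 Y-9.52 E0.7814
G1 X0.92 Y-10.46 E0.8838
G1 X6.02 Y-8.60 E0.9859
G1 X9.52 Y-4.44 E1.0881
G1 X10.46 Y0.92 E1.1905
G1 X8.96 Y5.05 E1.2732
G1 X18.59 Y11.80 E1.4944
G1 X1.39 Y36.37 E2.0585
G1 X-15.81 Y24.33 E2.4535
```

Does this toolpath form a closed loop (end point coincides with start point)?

yes

Start point (G0): (-15.81, 24.33). End point (last G1): the path returns to the start — closed.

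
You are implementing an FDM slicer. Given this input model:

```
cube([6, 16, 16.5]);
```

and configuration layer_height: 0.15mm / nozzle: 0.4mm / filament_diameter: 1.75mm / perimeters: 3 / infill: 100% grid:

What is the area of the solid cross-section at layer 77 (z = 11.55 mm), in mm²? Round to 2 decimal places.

At z = 11.55 mm: the cube (footprint 6×16) is included at this height (area 96.00 mm²). Overall, the cross-section is a single solid region. Net area = 96.00 mm².

96.00 mm²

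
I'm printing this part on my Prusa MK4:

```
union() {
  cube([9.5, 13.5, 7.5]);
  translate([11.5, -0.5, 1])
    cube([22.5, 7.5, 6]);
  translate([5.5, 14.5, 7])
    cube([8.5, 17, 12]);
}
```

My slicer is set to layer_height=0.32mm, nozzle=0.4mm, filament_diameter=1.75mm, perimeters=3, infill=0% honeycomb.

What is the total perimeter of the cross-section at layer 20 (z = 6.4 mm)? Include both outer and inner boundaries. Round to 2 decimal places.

At z = 6.4 mm: the cube is present — its section is the full 9.5×13.5 rectangle (perimeter 46.00 mm); the cube at (11.5, -0.5) is present — its section is the full 22.5×7.5 rectangle (perimeter 60.00 mm); the cube at (5.5, 14.5) is not intersected at this z (z outside [7, 19]); Combining (union): the 2 present regions are separate (no shared area or edge), so areas and boundary lengths simply add and each stays a separate island — boundary = 106.00 mm. Overall, the cross-section has 2 separate islands. Total boundary length (outer) = 106.00 mm.

106.00 mm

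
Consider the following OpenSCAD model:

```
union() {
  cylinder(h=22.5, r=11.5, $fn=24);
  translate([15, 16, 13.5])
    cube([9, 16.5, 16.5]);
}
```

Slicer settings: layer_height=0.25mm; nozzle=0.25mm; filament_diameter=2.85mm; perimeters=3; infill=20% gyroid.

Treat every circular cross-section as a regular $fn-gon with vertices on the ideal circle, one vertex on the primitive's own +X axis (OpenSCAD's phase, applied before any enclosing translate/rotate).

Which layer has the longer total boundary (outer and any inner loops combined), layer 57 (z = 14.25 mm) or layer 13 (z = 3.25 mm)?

layer 57 (z = 14.25 mm)

Layer 57 (z = 14.25): the r=11.5 cylinder gives a regular 24-gon of circumradius 11.5 (constant along its height) (perimeter = 2·24·11.500·sin(180°/24) = 72.05 mm); the 9×16.5 cube at (15, 16) contributes its full rectangle (perimeter 51.00 mm); Merging all regions: the 2 present regions are separate (no shared area or edge), so areas and boundary lengths simply add and each stays a separate island — boundary = 123.05 mm. So its perimeter = 123.05 mm. Layer 13 (z = 3.25): the r=11.5 cylinder contributes a regular 24-gon of circumradius 11.5 (perimeter = 2·24·11.500·sin(180°/24) = 72.05 mm); the cube at (15, 16) does not reach this height (z outside [13.5, 30]); Merging all regions: only the r=11.5 cylinder is present, so the union is just that shape — boundary = 72.05 mm. So its perimeter = 72.05 mm. Layer 57 is larger (123.05 vs 72.05 mm).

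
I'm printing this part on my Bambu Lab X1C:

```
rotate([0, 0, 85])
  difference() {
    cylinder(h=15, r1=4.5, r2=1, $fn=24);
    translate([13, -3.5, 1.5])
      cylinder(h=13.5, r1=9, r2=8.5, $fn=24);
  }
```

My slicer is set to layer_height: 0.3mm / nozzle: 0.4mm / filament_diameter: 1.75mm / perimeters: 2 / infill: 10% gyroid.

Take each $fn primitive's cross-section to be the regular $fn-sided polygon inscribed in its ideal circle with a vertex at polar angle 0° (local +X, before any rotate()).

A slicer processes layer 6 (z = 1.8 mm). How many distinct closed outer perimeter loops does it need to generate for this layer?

At z = 1.8 mm: the cone (r1=4.5→r2=1) has section circumradius 4.080 here — a regular 24-gon; the cone at (13, -3.5) contributes a regular 24-gon of circumradius 8.989 (interpolated between r1=9 and r2=8.5 at t=0.022); Taking the first minus the rest: starting from the cone, the cone at (13, -3.5) misses the remaining region (no effect) — 1 connected region; (whole slice rotated 85° about Z — lengths, areas and connectivity unchanged). The result has 1 disconnected region.

1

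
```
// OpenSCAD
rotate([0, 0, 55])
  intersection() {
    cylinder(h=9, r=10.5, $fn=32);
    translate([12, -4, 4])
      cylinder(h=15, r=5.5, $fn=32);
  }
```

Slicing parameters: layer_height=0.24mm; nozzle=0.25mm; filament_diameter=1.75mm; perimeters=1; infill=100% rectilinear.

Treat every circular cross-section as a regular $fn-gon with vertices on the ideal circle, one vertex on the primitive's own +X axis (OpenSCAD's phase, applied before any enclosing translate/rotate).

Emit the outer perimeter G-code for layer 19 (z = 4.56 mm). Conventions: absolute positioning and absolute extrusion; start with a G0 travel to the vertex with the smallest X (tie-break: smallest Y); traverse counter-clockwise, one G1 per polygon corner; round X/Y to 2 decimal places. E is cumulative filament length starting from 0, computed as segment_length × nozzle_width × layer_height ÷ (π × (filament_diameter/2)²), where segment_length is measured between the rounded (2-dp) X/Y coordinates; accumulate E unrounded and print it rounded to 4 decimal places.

G0 X4.66 Y7.66 Z4.56
G1 X4.74 Y6.58 E0.0270
G1 X5.03 Y5.54 E0.0539
G1 X5.52 Y4.58 E0.0808
G1 X6.19 Y3.73 E0.1078
G1 X7.00 Y3.03 E0.1345
G1 X7.94 Y2.50 E0.1615
G1 X8.97 Y2.17 E0.1884
G1 X10.04 Y2.04 E0.2153
G1 X10.28 Y2.05 E0.2213
G1 X9.79 Y3.81 E0.2669
G1 X8.86 Y5.64 E0.3181
G1 X7.58 Y7.26 E0.3696
G1 X6.02 Y8.60 E0.4209
G1 X4.95 Y9.21 E0.4516
G1 X4.79 Y8.73 E0.4642
G1 X4.66 Y7.66 E0.4911

At z = 4.56 mm: the cylinder: section is a regular 32-gon, circumradius r=10.5; the r=5.5 cylinder at (12, -4) gives a regular 32-gon of circumradius 5.5 (constant along its height); Taking the intersection: the r=5.5 cylinder at (12, -4) partially overlaps the r=10.5 cylinder; clipping to the common part keeps 20.39 mm² — 1 connected region; (whole slice rotated 55° about Z — lengths, areas and connectivity unchanged). The outline is a single polygon with 16 vertices. Extrusion per mm of travel: 0.25 × 0.24 / (π × 0.875²) = 0.024945. Accumulating E over each segment gives final E = 0.4911.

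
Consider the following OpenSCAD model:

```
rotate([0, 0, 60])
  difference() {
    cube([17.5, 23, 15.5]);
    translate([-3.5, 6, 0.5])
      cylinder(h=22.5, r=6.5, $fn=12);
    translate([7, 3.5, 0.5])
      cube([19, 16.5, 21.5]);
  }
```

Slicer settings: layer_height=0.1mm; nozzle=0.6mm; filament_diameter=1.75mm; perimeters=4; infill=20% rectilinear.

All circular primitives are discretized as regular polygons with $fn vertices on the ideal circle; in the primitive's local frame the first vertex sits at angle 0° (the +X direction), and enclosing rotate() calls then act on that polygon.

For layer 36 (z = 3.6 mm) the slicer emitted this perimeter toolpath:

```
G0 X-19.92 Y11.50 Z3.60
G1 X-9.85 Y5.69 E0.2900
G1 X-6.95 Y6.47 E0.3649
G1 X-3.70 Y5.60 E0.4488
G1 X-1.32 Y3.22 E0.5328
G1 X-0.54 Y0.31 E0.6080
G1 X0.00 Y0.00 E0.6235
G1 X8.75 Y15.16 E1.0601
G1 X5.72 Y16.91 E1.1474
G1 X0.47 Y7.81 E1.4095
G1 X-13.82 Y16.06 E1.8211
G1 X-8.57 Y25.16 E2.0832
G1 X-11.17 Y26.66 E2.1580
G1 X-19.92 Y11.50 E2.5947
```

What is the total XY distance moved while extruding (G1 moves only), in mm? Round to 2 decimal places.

104.02 mm

Sum the Euclidean lengths of each G1 segment: total = 104.02 mm.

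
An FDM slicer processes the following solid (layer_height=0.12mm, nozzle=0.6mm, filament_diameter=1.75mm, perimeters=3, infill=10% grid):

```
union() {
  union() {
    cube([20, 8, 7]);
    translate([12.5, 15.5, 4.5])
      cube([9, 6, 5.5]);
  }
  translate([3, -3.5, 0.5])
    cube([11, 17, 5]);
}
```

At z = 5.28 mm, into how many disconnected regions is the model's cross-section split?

At z = 5.28 mm: the cube is present — its section is the full 20×8 rectangle; the cube at (12.5, 15.5) is present — its section is the full 9×6 rectangle; Combining (union): the 2 present regions are separate (no shared area or edge), so areas and boundary lengths simply add and each stays a separate island — 2 connected regions; the cube at (3, -3.5) is present — its section is the full 11×17 rectangle; Taking the union: the regions partially overlap (shared area 88.00 mm²), so overlapping operands fuse into one piece — 2 connected regions. The result has 2 disconnected regions.

2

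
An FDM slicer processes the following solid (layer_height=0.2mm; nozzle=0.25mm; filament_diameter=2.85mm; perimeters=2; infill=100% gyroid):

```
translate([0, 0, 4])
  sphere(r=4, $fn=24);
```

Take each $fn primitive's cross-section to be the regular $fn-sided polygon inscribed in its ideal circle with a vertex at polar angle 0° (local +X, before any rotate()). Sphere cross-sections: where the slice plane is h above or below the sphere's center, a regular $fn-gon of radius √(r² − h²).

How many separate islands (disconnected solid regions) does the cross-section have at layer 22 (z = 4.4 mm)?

At z = 4.4 mm: the r=4 sphere contributes a regular 24-gon of circumradius √(4²−0.4²) = 3.980. Overall, the cross-section is a single solid region. Island count = 1.

1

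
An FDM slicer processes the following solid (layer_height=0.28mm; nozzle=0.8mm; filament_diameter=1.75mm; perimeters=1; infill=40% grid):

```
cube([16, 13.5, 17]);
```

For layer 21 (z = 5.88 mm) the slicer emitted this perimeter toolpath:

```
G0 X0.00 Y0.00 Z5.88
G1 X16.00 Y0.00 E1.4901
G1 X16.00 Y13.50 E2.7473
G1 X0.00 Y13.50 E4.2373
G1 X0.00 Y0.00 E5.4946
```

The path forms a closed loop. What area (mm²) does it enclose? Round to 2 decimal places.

216.00 mm²

Apply the shoelace formula to the sequence of (X, Y) vertices; enclosed area = 216.00 mm².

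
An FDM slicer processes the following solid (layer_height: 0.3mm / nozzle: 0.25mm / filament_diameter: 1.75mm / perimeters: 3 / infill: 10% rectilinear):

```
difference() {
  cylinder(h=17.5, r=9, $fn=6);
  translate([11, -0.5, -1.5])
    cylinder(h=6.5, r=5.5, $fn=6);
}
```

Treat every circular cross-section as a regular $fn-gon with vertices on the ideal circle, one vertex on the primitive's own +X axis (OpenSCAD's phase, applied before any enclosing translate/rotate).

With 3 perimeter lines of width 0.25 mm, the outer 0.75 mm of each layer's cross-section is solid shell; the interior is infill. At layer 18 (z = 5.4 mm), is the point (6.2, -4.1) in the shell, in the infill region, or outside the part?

At z = 5.4 mm: the cylinder: section is a regular 6-gon, circumradius r=9; the cylinder at (11, -0.5) is absent (z outside [-1.5, 5]); Subtracting the remaining from the first: none of the subtracted shapes is present at this height, so the r=9 cylinder is unchanged — 1 connected region. Overall, the cross-section is a single solid region. The nearest boundary edge runs (4.50, -7.79)→(9.00, 0.00); distance from the point to it = 0.37 mm. The point is inside the cross-section, 0.37 mm from the nearest boundary — within the 0.75 mm shell band (3 × 0.25).

shell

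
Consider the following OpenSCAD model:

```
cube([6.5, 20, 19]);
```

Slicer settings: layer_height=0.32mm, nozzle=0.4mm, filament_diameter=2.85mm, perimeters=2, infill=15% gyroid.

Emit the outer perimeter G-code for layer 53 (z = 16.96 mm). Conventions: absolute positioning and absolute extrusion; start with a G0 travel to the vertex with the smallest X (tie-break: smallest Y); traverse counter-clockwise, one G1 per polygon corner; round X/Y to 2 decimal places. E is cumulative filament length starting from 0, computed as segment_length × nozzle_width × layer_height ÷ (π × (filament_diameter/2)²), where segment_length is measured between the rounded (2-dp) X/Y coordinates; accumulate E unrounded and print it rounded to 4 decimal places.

At z = 16.96 mm: the cube (footprint 6.5×20) is included at this height. The outline is a single polygon with 4 vertices. Extrusion per mm of travel: 0.4 × 0.32 / (π × 1.425²) = 0.020065. Accumulating E over each segment gives final E = 1.0634.

G0 X0.00 Y0.00 Z16.96
G1 X6.50 Y0.00 E0.1304
G1 X6.50 Y20.00 E0.5317
G1 X0.00 Y20.00 E0.6621
G1 X0.00 Y0.00 E1.0634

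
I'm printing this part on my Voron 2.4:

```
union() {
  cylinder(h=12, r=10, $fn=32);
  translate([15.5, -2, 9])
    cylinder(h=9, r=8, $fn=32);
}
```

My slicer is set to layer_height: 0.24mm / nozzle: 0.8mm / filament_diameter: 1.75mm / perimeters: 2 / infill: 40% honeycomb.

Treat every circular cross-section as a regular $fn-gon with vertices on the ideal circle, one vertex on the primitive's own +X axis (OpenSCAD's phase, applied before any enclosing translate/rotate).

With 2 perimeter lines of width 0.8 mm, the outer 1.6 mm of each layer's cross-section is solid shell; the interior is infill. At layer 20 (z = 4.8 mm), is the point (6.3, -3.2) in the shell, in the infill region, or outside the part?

infill

At z = 4.8 mm: the r=10 cylinder contributes a regular 32-gon of circumradius 10; the cylinder at (15.5, -2) is not intersected at this z (z outside [9, 18]); Merging all regions: only the r=10 cylinder is present, so the union is just that shape — 1 connected region. Overall, the cross-section is a single solid region. The nearest boundary edge runs (8.31, -5.56)→(9.24, -3.83); distance from the point to it = 2.89 mm. The point is inside the cross-section and 2.89 mm from the nearest boundary — more than the 1.6 mm shell width (2 × 0.8), so it's in the infill interior.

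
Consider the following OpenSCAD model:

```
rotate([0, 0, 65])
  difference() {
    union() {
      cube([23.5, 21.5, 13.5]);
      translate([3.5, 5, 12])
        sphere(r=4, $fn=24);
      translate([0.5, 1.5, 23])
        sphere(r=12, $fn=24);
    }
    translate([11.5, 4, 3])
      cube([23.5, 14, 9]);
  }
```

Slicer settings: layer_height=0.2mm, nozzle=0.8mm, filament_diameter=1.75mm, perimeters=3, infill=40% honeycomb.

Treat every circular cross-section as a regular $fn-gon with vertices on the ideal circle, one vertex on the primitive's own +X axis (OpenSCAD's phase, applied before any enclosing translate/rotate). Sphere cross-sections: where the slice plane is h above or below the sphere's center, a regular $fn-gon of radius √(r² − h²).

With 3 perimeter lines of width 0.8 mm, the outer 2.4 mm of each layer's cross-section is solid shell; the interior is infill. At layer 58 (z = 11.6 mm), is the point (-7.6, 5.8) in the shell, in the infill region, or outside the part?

At z = 11.6 mm: the 23.5×21.5 cube contributes its full rectangle; the sphere at (3.5, 5): section is a regular 24-gon, circumradius = √(r²−h²) = √(4²−0.4²) = 3.980; the sphere at (0.5, 1.5): section is a regular 24-gon, circumradius = √(r²−h²) = √(12²−11.4²) = 3.747; Taking the union: the regions partially overlap (shared area 67.64 mm²), so overlapping operands fuse into one piece — 1 connected region; the cube at (11.5, 4) (footprint 23.5×14) is included at this height; After the difference (first − rest): starting from that combined region, the 23.5×14 cube at (11.5, 4) partially overlaps it — only the 168.00 mm² overlap (of its 329.00 mm²) is removed, clipping the outline — 1 connected region; (rotated 65° about Z; rotation is an isometry so areas/perimeters/island counts are preserved). Overall, the cross-section is a single solid region. Undo the 65° rotation: the query point maps to (2.045, 9.339) in the un-rotated model frame. The nearest boundary edge runs (0.00, 6.86)→(0.00, 21.50); distance from the point to it = 2.04 mm. The point is inside the cross-section, 2.04 mm from the nearest boundary — within the 2.4 mm shell band (3 × 0.8).

shell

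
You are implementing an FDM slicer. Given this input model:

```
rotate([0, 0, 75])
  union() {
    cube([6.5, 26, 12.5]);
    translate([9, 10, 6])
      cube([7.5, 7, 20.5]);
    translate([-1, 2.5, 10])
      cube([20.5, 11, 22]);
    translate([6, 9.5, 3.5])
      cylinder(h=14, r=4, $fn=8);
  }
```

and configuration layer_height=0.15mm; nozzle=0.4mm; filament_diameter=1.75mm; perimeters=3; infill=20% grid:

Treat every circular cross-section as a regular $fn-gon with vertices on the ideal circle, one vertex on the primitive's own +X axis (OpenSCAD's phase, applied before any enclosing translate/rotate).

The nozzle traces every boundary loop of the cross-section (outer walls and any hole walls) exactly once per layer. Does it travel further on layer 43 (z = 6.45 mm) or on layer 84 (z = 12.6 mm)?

Layer 43 (z = 6.45): the 6.5×26 cube contributes its full rectangle (perimeter 65.00 mm); the cube at (9, 10) (footprint 7.5×7) is included at this height (perimeter 29.00 mm); the cube at (-1, 2.5) is absent (z outside [10, 32]); the r=4 cylinder at (6, 9.5) contributes a regular 8-gon of circumradius 4 (perimeter = 2·8·4.000·sin(180°/8) = 24.49 mm); Merging all regions: the regions partially overlap (shared area 27.28 mm²), so the edge portions inside another operand are dropped and the merged outline is re-measured after clipping — boundary = 92.80 mm; (rotated 75° about Z; rotation is an isometry so areas/perimeters/island counts are preserved). So its perimeter = 92.80 mm. Layer 84 (z = 12.6): the cube does not reach this height (z outside [0, 12.5]); the 7.5×7 cube at (9, 10) contributes its full rectangle (perimeter 29.00 mm); the cube at (-1, 2.5) is present — its section is the full 20.5×11 rectangle (perimeter 63.00 mm); the r=4 cylinder at (6, 9.5) gives a regular 8-gon of circumradius 4 (constant along its height) (perimeter = 2·8·4.000·sin(180°/8) = 24.49 mm); Combining (union): the regions partially overlap (shared area 71.50 mm²), so the edge portions inside another operand are dropped and the merged outline is re-measured after clipping — boundary = 70.00 mm; (whole slice rotated 75° about Z — lengths, areas and connectivity unchanged). So its perimeter = 70.00 mm. Layer 43 is larger (92.80 vs 70.00 mm).

layer 43 (z = 6.45 mm)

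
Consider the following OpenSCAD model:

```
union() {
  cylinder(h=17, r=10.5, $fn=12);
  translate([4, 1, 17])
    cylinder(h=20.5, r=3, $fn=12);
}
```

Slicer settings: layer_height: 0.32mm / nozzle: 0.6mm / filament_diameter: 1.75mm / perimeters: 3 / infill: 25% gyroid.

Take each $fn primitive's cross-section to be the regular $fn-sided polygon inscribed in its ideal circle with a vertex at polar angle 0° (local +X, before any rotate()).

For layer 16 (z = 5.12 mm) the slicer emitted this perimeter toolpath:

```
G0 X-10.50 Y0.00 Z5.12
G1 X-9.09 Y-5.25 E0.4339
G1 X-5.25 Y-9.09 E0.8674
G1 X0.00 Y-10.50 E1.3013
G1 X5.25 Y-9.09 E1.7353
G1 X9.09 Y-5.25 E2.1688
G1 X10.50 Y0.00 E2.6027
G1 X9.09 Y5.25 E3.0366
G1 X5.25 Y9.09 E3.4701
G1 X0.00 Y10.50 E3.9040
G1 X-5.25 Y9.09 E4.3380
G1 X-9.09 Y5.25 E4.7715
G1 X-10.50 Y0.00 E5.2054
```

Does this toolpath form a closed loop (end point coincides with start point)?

Start point (G0): (-10.50, 0.00). End point (last G1): the path returns to the start — closed.

yes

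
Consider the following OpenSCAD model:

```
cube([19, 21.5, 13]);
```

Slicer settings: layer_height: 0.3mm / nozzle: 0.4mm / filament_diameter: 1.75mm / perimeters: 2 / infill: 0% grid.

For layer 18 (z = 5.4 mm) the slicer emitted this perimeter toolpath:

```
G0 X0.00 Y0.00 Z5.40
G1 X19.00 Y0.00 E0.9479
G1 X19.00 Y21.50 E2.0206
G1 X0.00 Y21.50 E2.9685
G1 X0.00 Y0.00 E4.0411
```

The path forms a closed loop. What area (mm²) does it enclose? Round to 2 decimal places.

Apply the shoelace formula to the sequence of (X, Y) vertices; enclosed area = 408.50 mm².

408.50 mm²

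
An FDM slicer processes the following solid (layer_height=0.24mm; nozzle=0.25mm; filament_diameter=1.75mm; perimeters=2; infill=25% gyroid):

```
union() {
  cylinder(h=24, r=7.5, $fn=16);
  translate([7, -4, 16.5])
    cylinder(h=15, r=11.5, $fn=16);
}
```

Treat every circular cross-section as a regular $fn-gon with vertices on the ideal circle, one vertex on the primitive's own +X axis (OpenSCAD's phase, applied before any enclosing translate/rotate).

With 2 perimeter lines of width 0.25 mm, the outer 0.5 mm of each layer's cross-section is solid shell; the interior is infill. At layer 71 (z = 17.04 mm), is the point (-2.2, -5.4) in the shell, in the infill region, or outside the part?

infill

At z = 17.04 mm: the r=7.5 cylinder gives a regular 16-gon of circumradius 7.5 (constant along its height); the cylinder at (7, -4): section is a regular 16-gon, circumradius r=11.5; Merging all regions: the regions partially overlap (shared area 122.03 mm²), so overlapping operands fuse into one piece — 1 connected region. Overall, the cross-section is a single solid region. The nearest boundary edge runs (-3.62, -8.40)→(-4.08, -6.12); distance from the point to it = 2.01 mm. The point is inside the cross-section and 2.01 mm from the nearest boundary — more than the 0.5 mm shell width (2 × 0.25), so it's in the infill interior.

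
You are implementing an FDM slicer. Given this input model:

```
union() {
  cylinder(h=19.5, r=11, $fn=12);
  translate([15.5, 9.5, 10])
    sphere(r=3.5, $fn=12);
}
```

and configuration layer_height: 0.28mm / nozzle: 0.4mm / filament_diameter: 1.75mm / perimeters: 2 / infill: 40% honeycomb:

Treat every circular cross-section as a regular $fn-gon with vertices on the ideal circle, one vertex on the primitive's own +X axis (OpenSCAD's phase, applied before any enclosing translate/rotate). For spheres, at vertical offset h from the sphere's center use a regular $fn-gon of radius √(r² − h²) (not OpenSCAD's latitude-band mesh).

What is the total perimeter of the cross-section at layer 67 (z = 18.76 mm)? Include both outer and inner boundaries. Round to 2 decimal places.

68.33 mm

At z = 18.76 mm: the r=11 cylinder gives a regular 12-gon of circumradius 11 (constant along its height) (perimeter = 2·12·11.000·sin(180°/12) = 68.33 mm); the sphere at (15.5, 9.5) does not reach this height (|z−center|=8.760 > r=3.5); Taking the union: only the r=11 cylinder is present, so the union is just that shape — boundary = 68.33 mm. Overall, the cross-section is a single solid region. Total boundary length (outer) = 68.33 mm.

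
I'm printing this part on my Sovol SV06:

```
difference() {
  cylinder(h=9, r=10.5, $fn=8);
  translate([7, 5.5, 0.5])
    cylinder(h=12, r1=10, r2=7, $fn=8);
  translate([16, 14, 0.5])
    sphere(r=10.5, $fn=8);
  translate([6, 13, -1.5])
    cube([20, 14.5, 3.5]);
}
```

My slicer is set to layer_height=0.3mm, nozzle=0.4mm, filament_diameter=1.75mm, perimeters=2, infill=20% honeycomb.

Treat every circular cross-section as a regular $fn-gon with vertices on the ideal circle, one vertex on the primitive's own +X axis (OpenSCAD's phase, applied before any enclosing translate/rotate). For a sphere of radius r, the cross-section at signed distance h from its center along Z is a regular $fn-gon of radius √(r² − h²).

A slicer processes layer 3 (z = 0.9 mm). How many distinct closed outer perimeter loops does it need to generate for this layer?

At z = 0.9 mm: the r=10.5 cylinder gives a regular 8-gon of circumradius 10.5 (constant along its height); the cone at (7, 5.5) (r1=10→r2=7) has section circumradius 9.900 here — a regular 8-gon; the sphere at (16, 14): section is a regular 8-gon, circumradius = √(r²−h²) = √(10.5²−0.4²) = 10.492; the 20×14.5 cube at (6, 13) contributes its full rectangle; Taking the first minus the rest: starting from the r=10.5 cylinder, the cone at (7, 5.5) partially overlaps it — only the 128.60 mm² overlap (of its 277.21 mm²) is removed, clipping the outline; the r=10.5 sphere at (16, 14) misses the remaining region (no effect); the 20×14.5 cube at (6, 13) misses the remaining region (no effect) — 1 connected region. The result has 1 disconnected region.

1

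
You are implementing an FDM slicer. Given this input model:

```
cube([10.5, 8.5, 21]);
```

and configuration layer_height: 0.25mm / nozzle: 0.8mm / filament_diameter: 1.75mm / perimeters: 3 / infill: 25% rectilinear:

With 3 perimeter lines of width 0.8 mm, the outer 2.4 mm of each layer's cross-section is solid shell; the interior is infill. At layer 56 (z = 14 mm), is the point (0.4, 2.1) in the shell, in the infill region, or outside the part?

At z = 14 mm: the cube is present — its section is the full 10.5×8.5 rectangle. Overall, the cross-section is a single solid region. The nearest boundary edge runs (0.00, 8.50)→(0.00, 0.00); distance from the point to it = 0.40 mm. The point is inside the cross-section, 0.40 mm from the nearest boundary — within the 2.4 mm shell band (3 × 0.8).

shell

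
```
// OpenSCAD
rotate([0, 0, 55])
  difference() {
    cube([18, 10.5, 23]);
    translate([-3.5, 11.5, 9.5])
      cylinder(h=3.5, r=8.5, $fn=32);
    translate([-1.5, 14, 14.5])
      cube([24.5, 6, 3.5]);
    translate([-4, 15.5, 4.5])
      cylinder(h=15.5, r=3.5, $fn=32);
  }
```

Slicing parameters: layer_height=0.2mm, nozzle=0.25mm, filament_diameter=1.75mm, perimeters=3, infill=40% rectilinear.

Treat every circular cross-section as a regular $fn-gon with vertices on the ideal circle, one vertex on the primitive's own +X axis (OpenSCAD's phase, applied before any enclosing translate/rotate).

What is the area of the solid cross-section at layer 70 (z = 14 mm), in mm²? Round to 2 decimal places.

189.00 mm²

At z = 14 mm: the cube is present — its section is the full 18×10.5 rectangle (area 189.00 mm²); the cylinder at (-3.5, 11.5) is absent (z outside [9.5, 13]); the cube at (-1.5, 14) is not intersected at this z (z outside [14.5, 18]); the cylinder at (-4, 15.5): section is a regular 32-gon, circumradius r=3.5 (area = (32/2)·3.500²·sin(360°/32) = 38.24 mm²); Subtracting the remaining from the first: starting from the 18×10.5 cube (189.00 mm²), the r=3.5 cylinder at (-4, 15.5) misses the remaining region (no effect) — area = 189.00 mm²; (whole slice rotated 55° about Z — lengths, areas and connectivity unchanged). Overall, the cross-section is a single solid region. Net area = 189.00 mm².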